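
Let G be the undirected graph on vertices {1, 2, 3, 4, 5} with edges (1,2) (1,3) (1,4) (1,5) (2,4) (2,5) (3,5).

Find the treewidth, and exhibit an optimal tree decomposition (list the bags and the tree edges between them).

Treewidth 2.
Bags: B1 = {1, 2, 5}  B2 = {1, 3, 5}  B3 = {1, 2, 4}
Tree: B1–B2, B1–B3

Every bag has size at most 3, so the width is 3 − 1 = 2 and tw(G) ≤ 2. On the other hand G contains the 3-clique {1, 2, 4}. A clique must lie in a single bag of any decomposition, so no decomposition can have width below 2. Therefore the treewidth is 2.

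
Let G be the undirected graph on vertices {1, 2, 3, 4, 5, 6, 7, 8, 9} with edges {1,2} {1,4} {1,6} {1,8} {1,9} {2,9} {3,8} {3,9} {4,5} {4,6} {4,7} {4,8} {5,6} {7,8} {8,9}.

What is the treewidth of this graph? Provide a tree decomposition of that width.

The largest bag has 3 vertices, giving width 2; this decomposition certifies tw(G) ≤ 2. On the other hand G contains the 3-clique {1, 8, 9}. A clique must lie in a single bag of any decomposition, so no decomposition can have width below 2. Hence tw(G) = 2 exactly.

Treewidth 2.
One such decomposition:
Bags: B1 = {1, 4, 6}  B2 = {1, 4, 8}  B3 = {4, 5, 6}  B4 = {1, 8, 9}  B5 = {4, 7, 8}  B6 = {1, 2, 9}  B7 = {3, 8, 9}
Tree: B1–B2, B1–B3, B2–B4, B2–B5, B4–B6, B4–B7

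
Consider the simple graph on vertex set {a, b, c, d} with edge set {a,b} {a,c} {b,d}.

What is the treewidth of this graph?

A width-1 tree decomposition is:
Bags: B1 = {a, c}  B2 = {a, b}  B3 = {b, d}
Tree: B1–B2, B2–B3
The largest bag has 2 vertices, giving width 1; this decomposition certifies tw(G) ≤ 1. Any graph with an edge has treewidth ≥ 1, and G has the edge c–a. Combining the bounds, tw(G) = 1.

1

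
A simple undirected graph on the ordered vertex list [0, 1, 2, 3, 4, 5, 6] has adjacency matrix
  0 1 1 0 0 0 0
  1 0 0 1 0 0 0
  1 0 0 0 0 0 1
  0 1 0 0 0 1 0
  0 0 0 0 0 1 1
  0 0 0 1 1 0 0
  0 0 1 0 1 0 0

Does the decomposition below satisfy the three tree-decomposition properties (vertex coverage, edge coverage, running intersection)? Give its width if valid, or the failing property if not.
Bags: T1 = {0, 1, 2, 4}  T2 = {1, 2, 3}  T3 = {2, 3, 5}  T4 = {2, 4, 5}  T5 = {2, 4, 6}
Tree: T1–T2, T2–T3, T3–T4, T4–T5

No — bags containing vertex 4 are not connected in the tree.

A tree decomposition must satisfy three properties: every vertex lies in some bag; for every edge, both endpoints lie together in some bag; and for every vertex, the bags containing it form a connected subtree. Here bags containing vertex 4 are not connected in the tree, so the decomposition is invalid.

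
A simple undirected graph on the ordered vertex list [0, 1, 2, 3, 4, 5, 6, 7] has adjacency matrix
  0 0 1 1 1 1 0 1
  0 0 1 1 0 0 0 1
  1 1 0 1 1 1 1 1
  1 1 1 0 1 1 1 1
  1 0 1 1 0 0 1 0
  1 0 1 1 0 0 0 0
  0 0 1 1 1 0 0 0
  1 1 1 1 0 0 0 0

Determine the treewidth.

A width-3 tree decomposition is:
Bags: B1 = {0, 2, 3, 4}  B2 = {2, 3, 4, 6}  B3 = {0, 2, 3, 7}  B4 = {1, 2, 3, 7}  B5 = {0, 2, 3, 5}
Tree: B1–B2, B1–B3, B3–B4, B1–B5
Each bag holds 4 vertices, so the decomposition has width 3, which upper-bounds the treewidth. Conversely, {0, 2, 3, 4} is a clique of size 4, and the vertices of any clique must share a bag in every tree decomposition; so some bag has ≥ 4 vertices and tw(G) ≥ 3. Combining the bounds, tw(G) = 3.

3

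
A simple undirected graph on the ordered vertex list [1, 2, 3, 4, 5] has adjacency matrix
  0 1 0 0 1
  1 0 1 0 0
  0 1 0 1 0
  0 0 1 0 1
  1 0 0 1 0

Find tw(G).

A width-2 tree decomposition is:
Bags: B1 = {2, 3, 4}  B2 = {1, 2, 4}  B3 = {1, 4, 5}
Tree: B1–B2, B2–B3
Every bag has size at most 3, so the width is 3 − 1 = 2 and tw(G) ≤ 2. For the lower bound, G contains the cycle 4–3–2–1–5–4, so G is not a forest; only forests have treewidth ≤ 1, hence tw(G) ≥ 2. Combining the bounds, tw(G) = 2.

2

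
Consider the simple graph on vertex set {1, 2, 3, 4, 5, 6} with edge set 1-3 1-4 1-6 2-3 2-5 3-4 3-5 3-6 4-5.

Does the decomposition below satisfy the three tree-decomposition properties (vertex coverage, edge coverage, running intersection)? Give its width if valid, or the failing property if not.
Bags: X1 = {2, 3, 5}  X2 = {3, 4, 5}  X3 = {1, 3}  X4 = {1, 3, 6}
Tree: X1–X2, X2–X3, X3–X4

A tree decomposition must satisfy three properties: every vertex lies in some bag; for every edge, both endpoints lie together in some bag; and for every vertex, the bags containing it form a connected subtree. Here edge (4,1) lies in no bag, so the decomposition is invalid.

No — edge (4,1) lies in no bag.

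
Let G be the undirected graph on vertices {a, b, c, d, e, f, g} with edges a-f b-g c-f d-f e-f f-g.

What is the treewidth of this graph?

1

A width-1 tree decomposition is:
Bags: B1 = {c, f}  B2 = {d, f}  B3 = {f, g}  B4 = {b, g}  B5 = {a, f}  B6 = {e, f}
Tree: B1–B2, B1–B3, B3–B4, B3–B5, B5–B6
Each bag holds 2 vertices, so the decomposition has width 1, which upper-bounds the treewidth. Since G has at least one edge (e.g. c–f), it is not an edgeless graph, so tw(G) ≥ 1. Combining the bounds, tw(G) = 1.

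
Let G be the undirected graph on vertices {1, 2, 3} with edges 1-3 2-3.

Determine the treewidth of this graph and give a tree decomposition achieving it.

Every bag has size at most 2, so the width is 2 − 1 = 1 and tw(G) ≤ 1. G has an edge, so its treewidth is at least 1. Therefore the treewidth is 1.

Treewidth 1.
One optimal decomposition is:
Bags: B1 = {2, 3}  B2 = {1, 3}
Tree: B1–B2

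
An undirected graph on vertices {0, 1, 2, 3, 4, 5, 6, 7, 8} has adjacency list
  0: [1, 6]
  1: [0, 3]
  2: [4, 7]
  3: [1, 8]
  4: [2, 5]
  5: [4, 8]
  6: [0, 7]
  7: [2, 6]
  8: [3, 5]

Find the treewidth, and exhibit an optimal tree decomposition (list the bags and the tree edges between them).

Each bag holds 3 vertices, so the decomposition has width 2, which upper-bounds the treewidth. Since 3–1–0–6–7–2–4–5–8–3 is a cycle in G, G is not acyclic. Forests are exactly the graphs of treewidth ≤ 1, so tw(G) ≥ 2. Therefore the treewidth is 2.

Treewidth 2.
One such decomposition:
Bags: B1 = {0, 1, 3}  B2 = {0, 3, 6}  B3 = {3, 6, 7}  B4 = {2, 3, 7}  B5 = {2, 3, 4}  B6 = {3, 4, 5}  B7 = {3, 5, 8}
Tree: B1–B2, B2–B3, B3–B4, B4–B5, B5–B6, B6–B7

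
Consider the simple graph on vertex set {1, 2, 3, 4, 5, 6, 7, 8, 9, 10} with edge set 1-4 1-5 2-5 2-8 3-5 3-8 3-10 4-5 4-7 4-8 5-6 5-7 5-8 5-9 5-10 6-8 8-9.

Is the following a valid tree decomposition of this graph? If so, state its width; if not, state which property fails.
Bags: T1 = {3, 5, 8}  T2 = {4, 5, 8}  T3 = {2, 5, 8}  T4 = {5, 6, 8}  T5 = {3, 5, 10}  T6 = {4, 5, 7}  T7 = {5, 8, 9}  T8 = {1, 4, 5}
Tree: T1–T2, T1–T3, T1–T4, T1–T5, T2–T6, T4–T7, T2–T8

Yes; width 2.

Every vertex of G appears in some bag (union = {1, 2, 3, 4, 5, 6, 7, 8, 9, 10}); every edge is covered by a bag; and for each vertex v the set of bags containing v is connected in the bag tree. The decomposition is therefore valid. The largest bag has 3 vertices, so the width is 2.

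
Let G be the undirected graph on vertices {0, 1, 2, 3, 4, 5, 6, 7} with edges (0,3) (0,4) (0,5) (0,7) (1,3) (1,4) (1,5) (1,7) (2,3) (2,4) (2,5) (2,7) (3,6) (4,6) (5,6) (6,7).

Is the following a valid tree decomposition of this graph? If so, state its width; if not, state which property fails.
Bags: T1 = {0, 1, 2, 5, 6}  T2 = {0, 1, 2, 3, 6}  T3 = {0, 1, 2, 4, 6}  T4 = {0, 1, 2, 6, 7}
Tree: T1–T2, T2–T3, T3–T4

Checking the three conditions: (i) the bags cover all of {0, 1, 2, 3, 4, 5, 6, 7}; (ii) for each edge, some bag contains both endpoints; (iii) the bags containing any fixed vertex form a subtree. All hold, so the decomposition is valid with width 5 − 1 = 4.

Yes; width 4.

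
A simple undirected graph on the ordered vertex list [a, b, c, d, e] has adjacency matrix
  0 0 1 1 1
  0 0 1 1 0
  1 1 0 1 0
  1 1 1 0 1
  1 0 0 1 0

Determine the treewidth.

A width-2 tree decomposition is:
Bags: B1 = {a, c, d}  B2 = {b, c, d}  B3 = {a, d, e}
Tree: B1–B2, B1–B3
Every bag has size at most 3, so the width is 3 − 1 = 2 and tw(G) ≤ 2. Conversely, {a, d, e} is a clique of size 3, and the vertices of any clique must share a bag in every tree decomposition; so some bag has ≥ 3 vertices and tw(G) ≥ 2. Hence tw(G) = 2 exactly.

2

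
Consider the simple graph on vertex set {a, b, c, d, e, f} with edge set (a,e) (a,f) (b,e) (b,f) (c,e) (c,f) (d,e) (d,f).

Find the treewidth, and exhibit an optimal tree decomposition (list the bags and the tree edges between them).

Every bag has size at most 3, so the width is 3 − 1 = 2 and tw(G) ≤ 2. The edges f–c–e–a–f form a cycle, so G is not a tree and its treewidth is at least 2. Combining the bounds, tw(G) = 2.

Treewidth 2.
Bags: B1 = {c, e, f}  B2 = {a, e, f}  B3 = {b, e, f}  B4 = {d, e, f}
Tree: B1–B2, B2–B3, B3–B4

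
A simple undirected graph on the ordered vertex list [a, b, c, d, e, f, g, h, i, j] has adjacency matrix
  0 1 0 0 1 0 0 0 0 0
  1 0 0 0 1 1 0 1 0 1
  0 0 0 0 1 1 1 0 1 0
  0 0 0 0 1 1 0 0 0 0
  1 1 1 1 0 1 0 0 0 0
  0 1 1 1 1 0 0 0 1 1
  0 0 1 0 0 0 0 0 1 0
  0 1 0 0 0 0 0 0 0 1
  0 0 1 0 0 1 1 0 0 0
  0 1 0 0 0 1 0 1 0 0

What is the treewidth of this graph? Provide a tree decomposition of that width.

The largest bag has 3 vertices, giving width 2; this decomposition certifies tw(G) ≤ 2. On the other hand G contains the 3-clique {c, g, i}. A clique must lie in a single bag of any decomposition, so no decomposition can have width below 2. The upper and lower bounds meet at 2, so that is the treewidth.

Treewidth 2.
One such decomposition:
Bags: B1 = {c, e, f}  B2 = {b, e, f}  B3 = {d, e, f}  B4 = {b, f, j}  B5 = {b, h, j}  B6 = {c, f, i}  B7 = {a, b, e}  B8 = {c, g, i}
Tree: B1–B2, B1–B3, B2–B4, B4–B5, B1–B6, B2–B7, B6–B8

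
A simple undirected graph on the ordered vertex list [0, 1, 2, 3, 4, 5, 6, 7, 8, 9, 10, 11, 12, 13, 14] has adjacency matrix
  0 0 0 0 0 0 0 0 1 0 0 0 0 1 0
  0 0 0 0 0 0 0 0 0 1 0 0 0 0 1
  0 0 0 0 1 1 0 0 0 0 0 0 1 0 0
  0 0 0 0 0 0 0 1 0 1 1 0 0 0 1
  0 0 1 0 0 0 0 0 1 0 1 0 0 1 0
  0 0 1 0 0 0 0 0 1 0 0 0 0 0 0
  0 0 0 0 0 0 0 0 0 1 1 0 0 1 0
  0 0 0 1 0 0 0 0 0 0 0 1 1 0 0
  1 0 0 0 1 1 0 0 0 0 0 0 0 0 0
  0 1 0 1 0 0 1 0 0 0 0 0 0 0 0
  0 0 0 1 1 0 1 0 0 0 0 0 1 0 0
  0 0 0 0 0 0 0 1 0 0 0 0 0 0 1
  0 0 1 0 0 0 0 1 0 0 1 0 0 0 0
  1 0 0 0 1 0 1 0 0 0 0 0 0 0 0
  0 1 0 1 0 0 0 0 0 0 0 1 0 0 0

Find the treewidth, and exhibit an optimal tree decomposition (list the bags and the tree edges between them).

Treewidth 3.
One optimal decomposition is:
Bags: B1 = {1, 9, 11, 14}  B2 = {3, 9, 11, 14}  B3 = {3, 7, 9, 11}  B4 = {3, 6, 7, 9}  B5 = {3, 6, 7, 10}  B6 = {6, 7, 10, 12}  B7 = {6, 10, 12, 13}  B8 = {4, 10, 12, 13}  B9 = {2, 4, 12, 13}  B10 = {0, 2, 4, 13}  B11 = {0, 2, 4, 8}  B12 = {0, 2, 5, 8}
Tree: B1–B2, B2–B3, B3–B4, B4–B5, B5–B6, B6–B7, B7–B8, B8–B9, B9–B10, B10–B11, B11–B12

Every bag has size at most 4, so the width is 4 − 1 = 3 and tw(G) ≤ 3. For the lower bound: the 4 vertex sets {1,11,14}, {9}, {3}, {6,7,10,12} are disjoint, each induces a connected subgraph, and every pair is joined by at least one edge of G. Contracting each set to a single vertex therefore yields K_{4} as a minor, and since treewidth is minor-monotone, tw(G) ≥ tw(K_{4}) = 3. Therefore the treewidth is 3.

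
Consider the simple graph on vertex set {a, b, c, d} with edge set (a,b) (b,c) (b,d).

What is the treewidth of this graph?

1

A width-1 tree decomposition is:
Bags: B1 = {b, c}  B2 = {b, d}  B3 = {a, b}
Tree: B1–B2, B2–B3
Each bag holds 2 vertices, so the decomposition has width 1, which upper-bounds the treewidth. Any graph with an edge has treewidth ≥ 1, and G has the edge b–c. The upper and lower bounds meet at 1, so that is the treewidth.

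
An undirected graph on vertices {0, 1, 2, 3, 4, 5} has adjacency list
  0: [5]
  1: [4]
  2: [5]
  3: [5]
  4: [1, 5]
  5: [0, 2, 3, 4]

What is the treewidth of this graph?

1

A width-1 tree decomposition is:
Bags: B1 = {2, 5}  B2 = {4, 5}  B3 = {1, 4}  B4 = {3, 5}  B5 = {0, 5}
Tree: B1–B2, B2–B3, B2–B4, B2–B5
Each bag holds 2 vertices, so the decomposition has width 1, which upper-bounds the treewidth. Any graph with an edge has treewidth ≥ 1, and G has the edge 5–2. The upper and lower bounds meet at 1, so that is the treewidth.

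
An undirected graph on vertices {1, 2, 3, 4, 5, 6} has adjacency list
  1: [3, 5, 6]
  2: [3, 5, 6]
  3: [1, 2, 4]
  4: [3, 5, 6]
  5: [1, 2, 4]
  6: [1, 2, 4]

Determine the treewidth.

3

A width-3 tree decomposition is:
Bags: B1 = {3, 4, 5, 6}  B2 = {1, 3, 5, 6}  B3 = {2, 3, 5, 6}
Tree: B1–B2, B2–B3
Every bag has size at most 4, so the width is 4 − 1 = 3 and tw(G) ≤ 3. For the lower bound: the 4 vertex sets {3,4}, {1,6}, {5}, {2} are disjoint, each induces a connected subgraph, and every pair is joined by at least one edge of G. Contracting each set to a single vertex therefore yields K_{4} as a minor, and since treewidth is minor-monotone, tw(G) ≥ tw(K_{4}) = 3. Therefore the treewidth is 3.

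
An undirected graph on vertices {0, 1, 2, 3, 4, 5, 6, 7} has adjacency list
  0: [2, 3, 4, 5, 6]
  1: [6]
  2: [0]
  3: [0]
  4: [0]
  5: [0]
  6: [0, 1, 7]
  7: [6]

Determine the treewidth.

A width-1 tree decomposition is:
Bags: B1 = {0, 6}  B2 = {6, 7}  B3 = {0, 5}  B4 = {0, 3}  B5 = {1, 6}  B6 = {0, 2}  B7 = {0, 4}
Tree: B1–B2, B1–B3, B1–B4, B2–B5, B1–B6, B3–B7
Every bag has size at most 2, so the width is 2 − 1 = 1 and tw(G) ≤ 1. Since G has at least one edge (e.g. 6–0), it is not an edgeless graph, so tw(G) ≥ 1. Combining the bounds, tw(G) = 1.

1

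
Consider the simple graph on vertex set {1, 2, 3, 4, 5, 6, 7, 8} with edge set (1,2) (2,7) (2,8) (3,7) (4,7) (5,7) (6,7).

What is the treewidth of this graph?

A width-1 tree decomposition is:
Bags: B1 = {5, 7}  B2 = {3, 7}  B3 = {4, 7}  B4 = {6, 7}  B5 = {2, 7}  B6 = {1, 2}  B7 = {2, 8}
Tree: B1–B2, B2–B3, B3–B4, B3–B5, B5–B6, B6–B7
Each bag holds 2 vertices, so the decomposition has width 1, which upper-bounds the treewidth. Since G has at least one edge (e.g. 7–5), it is not an edgeless graph, so tw(G) ≥ 1. The upper and lower bounds meet at 1, so that is the treewidth.

1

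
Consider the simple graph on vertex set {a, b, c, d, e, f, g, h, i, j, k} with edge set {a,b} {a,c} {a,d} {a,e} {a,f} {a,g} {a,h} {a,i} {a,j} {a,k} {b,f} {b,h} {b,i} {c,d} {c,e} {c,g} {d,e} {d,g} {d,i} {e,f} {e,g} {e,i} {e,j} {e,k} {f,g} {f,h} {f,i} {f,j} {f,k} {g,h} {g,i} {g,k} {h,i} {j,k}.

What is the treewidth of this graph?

4

A width-4 tree decomposition is:
Bags: B1 = {a, e, f, g, i}  B2 = {a, f, g, h, i}  B3 = {a, d, e, g, i}  B4 = {a, c, d, e, g}  B5 = {a, e, f, g, k}  B6 = {a, b, f, h, i}  B7 = {a, e, f, j, k}
Tree: B1–B2, B1–B3, B3–B4, B1–B5, B2–B6, B5–B7
The largest bag has 5 vertices, giving width 4; this decomposition certifies tw(G) ≤ 4. For the lower bound, the 5 vertices {a, c, d, e, g} are pairwise adjacent, and any tree decomposition puts a clique entirely inside one bag — forcing width ≥ 4. The upper and lower bounds meet at 4, so that is the treewidth.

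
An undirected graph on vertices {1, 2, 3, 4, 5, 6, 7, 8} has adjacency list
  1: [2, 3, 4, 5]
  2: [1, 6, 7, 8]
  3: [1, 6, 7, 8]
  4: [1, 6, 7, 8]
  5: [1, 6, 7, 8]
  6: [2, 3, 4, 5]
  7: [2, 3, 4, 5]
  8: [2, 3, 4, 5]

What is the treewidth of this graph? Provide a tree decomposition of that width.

Treewidth 4.
One such decomposition:
Bags: B1 = {1, 4, 6, 7, 8}  B2 = {1, 5, 6, 7, 8}  B3 = {1, 2, 6, 7, 8}  B4 = {1, 3, 6, 7, 8}
Tree: B1–B2, B2–B3, B3–B4

The largest bag has 5 vertices, giving width 4; this decomposition certifies tw(G) ≤ 4. For the lower bound: the 5 vertex sets {4,7}, {1,5}, {2,6}, {8}, {3} are disjoint, each induces a connected subgraph, and every pair is joined by at least one edge of G. Contracting each set to a single vertex therefore yields K_{5} as a minor, and since treewidth is minor-monotone, tw(G) ≥ tw(K_{5}) = 4. Combining the bounds, tw(G) = 4.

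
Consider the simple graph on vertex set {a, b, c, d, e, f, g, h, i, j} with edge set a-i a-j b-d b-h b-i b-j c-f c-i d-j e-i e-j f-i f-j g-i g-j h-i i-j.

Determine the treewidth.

A width-2 tree decomposition is:
Bags: B1 = {f, i, j}  B2 = {c, f, i}  B3 = {b, i, j}  B4 = {e, i, j}  B5 = {a, i, j}  B6 = {b, d, j}  B7 = {b, h, i}  B8 = {g, i, j}
Tree: B1–B2, B1–B3, B1–B4, B3–B5, B3–B6, B3–B7, B4–B8
Each bag holds 3 vertices, so the decomposition has width 2, which upper-bounds the treewidth. Conversely, {b, d, j} is a clique of size 3, and the vertices of any clique must share a bag in every tree decomposition; so some bag has ≥ 3 vertices and tw(G) ≥ 2. Therefore the treewidth is 2.

2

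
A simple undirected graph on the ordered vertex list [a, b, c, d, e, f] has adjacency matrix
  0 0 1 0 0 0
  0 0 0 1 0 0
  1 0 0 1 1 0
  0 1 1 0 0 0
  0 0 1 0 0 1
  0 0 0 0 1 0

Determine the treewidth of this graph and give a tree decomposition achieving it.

Treewidth 1.
Bags: B1 = {a, c}  B2 = {c, e}  B3 = {c, d}  B4 = {e, f}  B5 = {b, d}
Tree: B1–B2, B2–B3, B2–B4, B3–B5

Every bag has size at most 2, so the width is 2 − 1 = 1 and tw(G) ≤ 1. Since G has at least one edge (e.g. c–a), it is not an edgeless graph, so tw(G) ≥ 1. Therefore the treewidth is 1.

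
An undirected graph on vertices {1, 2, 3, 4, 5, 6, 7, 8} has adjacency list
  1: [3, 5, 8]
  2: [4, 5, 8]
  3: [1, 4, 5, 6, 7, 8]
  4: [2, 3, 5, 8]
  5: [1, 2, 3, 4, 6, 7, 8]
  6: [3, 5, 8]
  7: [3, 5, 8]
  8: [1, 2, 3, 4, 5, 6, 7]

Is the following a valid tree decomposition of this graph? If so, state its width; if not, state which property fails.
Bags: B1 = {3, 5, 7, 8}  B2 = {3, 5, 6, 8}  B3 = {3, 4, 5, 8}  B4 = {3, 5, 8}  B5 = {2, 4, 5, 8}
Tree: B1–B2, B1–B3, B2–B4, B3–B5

A tree decomposition must satisfy three properties: every vertex lies in some bag; for every edge, both endpoints lie together in some bag; and for every vertex, the bags containing it form a connected subtree. Here vertex 1 appears in no bag, so the decomposition is invalid.

No — vertex 1 appears in no bag.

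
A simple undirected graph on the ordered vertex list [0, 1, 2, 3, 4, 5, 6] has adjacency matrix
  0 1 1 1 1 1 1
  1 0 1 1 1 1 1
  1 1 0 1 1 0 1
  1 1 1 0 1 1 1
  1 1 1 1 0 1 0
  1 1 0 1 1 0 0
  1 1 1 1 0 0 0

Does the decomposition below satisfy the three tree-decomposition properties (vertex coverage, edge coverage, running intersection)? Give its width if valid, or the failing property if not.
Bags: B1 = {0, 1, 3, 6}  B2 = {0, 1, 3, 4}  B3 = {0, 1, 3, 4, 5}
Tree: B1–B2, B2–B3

A tree decomposition must satisfy three properties: every vertex lies in some bag; for every edge, both endpoints lie together in some bag; and for every vertex, the bags containing it form a connected subtree. Here vertex 2 appears in no bag, so the decomposition is invalid.

No — vertex 2 appears in no bag.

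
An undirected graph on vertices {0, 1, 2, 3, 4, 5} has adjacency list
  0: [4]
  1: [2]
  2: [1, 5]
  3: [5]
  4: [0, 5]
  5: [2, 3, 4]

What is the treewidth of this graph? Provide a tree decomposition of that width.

Treewidth 1.
One optimal decomposition is:
Bags: B1 = {2, 5}  B2 = {4, 5}  B3 = {0, 4}  B4 = {3, 5}  B5 = {1, 2}
Tree: B1–B2, B2–B3, B1–B4, B1–B5

Each bag holds 2 vertices, so the decomposition has width 1, which upper-bounds the treewidth. Any graph with an edge has treewidth ≥ 1, and G has the edge 2–5. Hence tw(G) = 1 exactly.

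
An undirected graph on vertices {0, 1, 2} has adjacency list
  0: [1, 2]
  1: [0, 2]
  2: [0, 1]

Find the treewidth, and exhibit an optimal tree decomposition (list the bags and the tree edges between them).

Treewidth 2.
One such decomposition:
Bags: B1 = {0, 1, 2}
Tree: (single bag)

With just one bag of size 3, the width is 3 − 1 = 2, so tw(G) ≤ 2. Conversely, {0, 1, 2} is a clique of size 3, and the vertices of any clique must share a bag in every tree decomposition; so some bag has ≥ 3 vertices and tw(G) ≥ 2. The upper and lower bounds meet at 2, so that is the treewidth.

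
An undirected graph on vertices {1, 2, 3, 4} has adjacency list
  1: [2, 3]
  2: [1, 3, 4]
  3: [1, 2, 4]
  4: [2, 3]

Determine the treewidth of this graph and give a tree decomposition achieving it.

The largest bag has 3 vertices, giving width 2; this decomposition certifies tw(G) ≤ 2. On the other hand G contains the 3-clique {1, 2, 3}. A clique must lie in a single bag of any decomposition, so no decomposition can have width below 2. Combining the bounds, tw(G) = 2.

Treewidth 2.
One optimal decomposition is:
Bags: B1 = {1, 2, 3}  B2 = {2, 3, 4}
Tree: B1–B2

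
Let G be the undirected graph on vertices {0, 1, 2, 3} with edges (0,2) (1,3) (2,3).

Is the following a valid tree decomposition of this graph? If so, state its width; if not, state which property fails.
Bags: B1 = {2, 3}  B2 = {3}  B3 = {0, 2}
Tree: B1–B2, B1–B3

A tree decomposition must satisfy three properties: every vertex lies in some bag; for every edge, both endpoints lie together in some bag; and for every vertex, the bags containing it form a connected subtree. Here vertex 1 appears in no bag, so the decomposition is invalid.

No — vertex 1 appears in no bag.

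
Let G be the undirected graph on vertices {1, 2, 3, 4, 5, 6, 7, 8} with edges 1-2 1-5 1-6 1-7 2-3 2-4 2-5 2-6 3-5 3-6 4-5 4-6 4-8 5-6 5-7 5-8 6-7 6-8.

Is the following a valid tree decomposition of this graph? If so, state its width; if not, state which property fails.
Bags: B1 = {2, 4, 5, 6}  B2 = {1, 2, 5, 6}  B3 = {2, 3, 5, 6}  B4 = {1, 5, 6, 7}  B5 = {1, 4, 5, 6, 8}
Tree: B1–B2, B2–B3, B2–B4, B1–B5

No — bags containing vertex 1 are not connected in the tree.

A tree decomposition must satisfy three properties: every vertex lies in some bag; for every edge, both endpoints lie together in some bag; and for every vertex, the bags containing it form a connected subtree. Here bags containing vertex 1 are not connected in the tree, so the decomposition is invalid.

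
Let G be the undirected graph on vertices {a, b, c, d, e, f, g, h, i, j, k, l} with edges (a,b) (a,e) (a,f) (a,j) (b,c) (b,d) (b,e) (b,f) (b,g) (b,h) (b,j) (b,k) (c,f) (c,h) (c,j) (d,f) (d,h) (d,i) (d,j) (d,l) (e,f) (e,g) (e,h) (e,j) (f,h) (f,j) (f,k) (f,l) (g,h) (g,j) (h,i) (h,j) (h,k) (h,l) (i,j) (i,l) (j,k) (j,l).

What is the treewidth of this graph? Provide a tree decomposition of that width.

Treewidth 4.
One optimal decomposition is:
Bags: B1 = {b, e, g, h, j}  B2 = {b, e, f, h, j}  B3 = {b, d, f, h, j}  B4 = {a, b, e, f, j}  B5 = {d, f, h, j, l}  B6 = {d, h, i, j, l}  B7 = {b, c, f, h, j}  B8 = {b, f, h, j, k}
Tree: B1–B2, B2–B3, B2–B4, B3–B5, B5–B6, B2–B7, B7–B8

Each bag holds 5 vertices, so the decomposition has width 4, which upper-bounds the treewidth. On the other hand G contains the 5-clique {b, e, g, h, j}. A clique must lie in a single bag of any decomposition, so no decomposition can have width below 4. The upper and lower bounds meet at 4, so that is the treewidth.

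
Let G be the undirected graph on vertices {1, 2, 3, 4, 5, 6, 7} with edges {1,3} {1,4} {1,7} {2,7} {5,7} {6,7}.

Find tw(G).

A width-1 tree decomposition is:
Bags: B1 = {1, 7}  B2 = {6, 7}  B3 = {1, 4}  B4 = {5, 7}  B5 = {2, 7}  B6 = {1, 3}
Tree: B1–B2, B1–B3, B1–B4, B1–B5, B3–B6
The largest bag has 2 vertices, giving width 1; this decomposition certifies tw(G) ≤ 1. Any graph with an edge has treewidth ≥ 1, and G has the edge 1–7. The upper and lower bounds meet at 1, so that is the treewidth.

1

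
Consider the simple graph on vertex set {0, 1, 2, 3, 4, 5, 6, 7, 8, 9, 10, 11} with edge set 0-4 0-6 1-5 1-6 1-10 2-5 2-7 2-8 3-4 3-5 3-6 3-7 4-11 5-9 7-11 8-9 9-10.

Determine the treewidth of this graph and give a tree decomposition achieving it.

The largest bag has 4 vertices, giving width 3; this decomposition certifies tw(G) ≤ 3. For the lower bound: the 4 vertex sets {0,4,11}, {7}, {3}, {1,2,5,6} are disjoint, each induces a connected subgraph, and every pair is joined by at least one edge of G. Contracting each set to a single vertex therefore yields K_{4} as a minor, and since treewidth is minor-monotone, tw(G) ≥ tw(K_{4}) = 3. Therefore the treewidth is 3.

Treewidth 3.
One such decomposition:
Bags: B1 = {0, 4, 7, 11}  B2 = {0, 3, 4, 7}  B3 = {0, 3, 6, 7}  B4 = {2, 3, 6, 7}  B5 = {2, 3, 5, 6}  B6 = {1, 2, 5, 6}  B7 = {1, 2, 5, 8}  B8 = {1, 5, 8, 9}  B9 = {1, 8, 9, 10}
Tree: B1–B2, B2–B3, B3–B4, B4–B5, B5–B6, B6–B7, B7–B8, B8–B9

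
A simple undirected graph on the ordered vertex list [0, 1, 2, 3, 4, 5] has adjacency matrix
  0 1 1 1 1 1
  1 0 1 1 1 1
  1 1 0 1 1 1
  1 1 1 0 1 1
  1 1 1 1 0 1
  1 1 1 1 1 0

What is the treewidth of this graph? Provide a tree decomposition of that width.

Treewidth 5.
Bags: B1 = {0, 1, 2, 3, 4, 5}
Tree: (single bag)

With just one bag of size 6, the width is 6 − 1 = 5, so tw(G) ≤ 5. For the lower bound, the 6 vertices {0, 1, 2, 3, 4, 5} are pairwise adjacent, and any tree decomposition puts a clique entirely inside one bag — forcing width ≥ 5. Therefore the treewidth is 5.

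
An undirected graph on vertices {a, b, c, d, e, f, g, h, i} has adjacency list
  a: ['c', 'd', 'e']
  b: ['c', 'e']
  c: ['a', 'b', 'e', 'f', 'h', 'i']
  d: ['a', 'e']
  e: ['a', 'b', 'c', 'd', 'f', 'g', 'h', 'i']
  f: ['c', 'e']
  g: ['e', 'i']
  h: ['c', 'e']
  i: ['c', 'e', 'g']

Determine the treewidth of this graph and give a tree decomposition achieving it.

Treewidth 2.
One optimal decomposition is:
Bags: B1 = {a, c, e}  B2 = {b, c, e}  B3 = {c, e, i}  B4 = {a, d, e}  B5 = {e, g, i}  B6 = {c, e, h}  B7 = {c, e, f}
Tree: B1–B2, B2–B3, B1–B4, B3–B5, B2–B6, B6–B7

Every bag has size at most 3, so the width is 3 − 1 = 2 and tw(G) ≤ 2. For the lower bound, the 3 vertices {a, d, e} are pairwise adjacent, and any tree decomposition puts a clique entirely inside one bag — forcing width ≥ 2. The upper and lower bounds meet at 2, so that is the treewidth.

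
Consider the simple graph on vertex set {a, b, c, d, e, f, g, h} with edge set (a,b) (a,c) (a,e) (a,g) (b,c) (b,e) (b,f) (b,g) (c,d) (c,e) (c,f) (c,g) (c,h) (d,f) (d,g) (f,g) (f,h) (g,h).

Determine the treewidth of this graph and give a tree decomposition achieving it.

Each bag holds 4 vertices, so the decomposition has width 3, which upper-bounds the treewidth. On the other hand G contains the 4-clique {a, b, c, g}. A clique must lie in a single bag of any decomposition, so no decomposition can have width below 3. Therefore the treewidth is 3.

Treewidth 3.
One such decomposition:
Bags: B1 = {b, c, f, g}  B2 = {c, d, f, g}  B3 = {a, b, c, g}  B4 = {a, b, c, e}  B5 = {c, f, g, h}
Tree: B1–B2, B1–B3, B3–B4, B1–B5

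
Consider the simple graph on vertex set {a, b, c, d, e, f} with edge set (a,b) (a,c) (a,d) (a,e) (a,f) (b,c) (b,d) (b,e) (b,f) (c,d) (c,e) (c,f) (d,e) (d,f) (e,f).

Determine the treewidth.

5

A width-5 tree decomposition is:
Bags: B1 = {a, b, c, d, e, f}
Tree: (single bag)
A single bag containing all 6 vertices is trivially a valid decomposition of width 5. For the lower bound, the 6 vertices {a, b, c, d, e, f} are pairwise adjacent, and any tree decomposition puts a clique entirely inside one bag — forcing width ≥ 5. Hence tw(G) = 5 exactly.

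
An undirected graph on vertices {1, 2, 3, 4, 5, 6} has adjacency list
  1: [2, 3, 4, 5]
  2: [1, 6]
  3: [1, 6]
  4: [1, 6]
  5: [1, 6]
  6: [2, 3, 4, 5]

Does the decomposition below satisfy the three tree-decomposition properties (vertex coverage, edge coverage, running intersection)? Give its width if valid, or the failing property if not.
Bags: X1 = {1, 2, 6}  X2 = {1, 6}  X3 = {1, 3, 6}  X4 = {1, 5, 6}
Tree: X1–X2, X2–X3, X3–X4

A tree decomposition must satisfy three properties: every vertex lies in some bag; for every edge, both endpoints lie together in some bag; and for every vertex, the bags containing it form a connected subtree. Here vertex 4 appears in no bag, so the decomposition is invalid.

No — vertex 4 appears in no bag.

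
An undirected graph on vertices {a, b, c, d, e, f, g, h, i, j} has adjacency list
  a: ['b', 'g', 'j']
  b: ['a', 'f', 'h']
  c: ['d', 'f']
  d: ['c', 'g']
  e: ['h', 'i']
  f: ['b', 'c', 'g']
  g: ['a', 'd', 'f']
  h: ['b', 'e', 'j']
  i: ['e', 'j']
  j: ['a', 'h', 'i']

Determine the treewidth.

2

A width-2 tree decomposition is:
Bags: B1 = {c, d, f}  B2 = {d, f, g}  B3 = {b, f, g}  B4 = {a, b, g}  B5 = {a, b, h}  B6 = {a, h, j}  B7 = {e, h, j}  B8 = {e, i, j}
Tree: B1–B2, B2–B3, B3–B4, B4–B5, B5–B6, B6–B7, B7–B8
The largest bag has 3 vertices, giving width 2; this decomposition certifies tw(G) ≤ 2. The edges c–d–g–f–c form a cycle, so G is not a tree and its treewidth is at least 2. The upper and lower bounds meet at 2, so that is the treewidth.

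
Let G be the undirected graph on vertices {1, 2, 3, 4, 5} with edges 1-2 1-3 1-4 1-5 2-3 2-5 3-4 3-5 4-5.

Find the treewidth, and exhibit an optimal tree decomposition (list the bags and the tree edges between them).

Treewidth 3.
One optimal decomposition is:
Bags: B1 = {1, 3, 4, 5}  B2 = {1, 2, 3, 5}
Tree: B1–B2

Every bag has size at most 4, so the width is 4 − 1 = 3 and tw(G) ≤ 3. On the other hand G contains the 4-clique {1, 2, 3, 5}. A clique must lie in a single bag of any decomposition, so no decomposition can have width below 3. Therefore the treewidth is 3.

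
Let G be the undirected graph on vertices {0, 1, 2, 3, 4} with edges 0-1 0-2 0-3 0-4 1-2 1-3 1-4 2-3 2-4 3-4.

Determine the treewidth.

A width-4 tree decomposition is:
Bags: B1 = {0, 1, 2, 3, 4}
Tree: (single bag)
With just one bag of size 5, the width is 5 − 1 = 4, so tw(G) ≤ 4. On the other hand G contains the 5-clique {0, 1, 2, 3, 4}. A clique must lie in a single bag of any decomposition, so no decomposition can have width below 4. Therefore the treewidth is 4.

4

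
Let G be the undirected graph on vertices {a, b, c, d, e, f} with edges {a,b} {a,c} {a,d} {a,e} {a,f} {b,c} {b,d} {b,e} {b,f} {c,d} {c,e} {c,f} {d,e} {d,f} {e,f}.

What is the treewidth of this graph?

5

A width-5 tree decomposition is:
Bags: B1 = {a, b, c, d, e, f}
Tree: (single bag)
A single bag containing all 6 vertices is trivially a valid decomposition of width 5. On the other hand G contains the 6-clique {a, b, c, d, e, f}. A clique must lie in a single bag of any decomposition, so no decomposition can have width below 5. The upper and lower bounds meet at 5, so that is the treewidth.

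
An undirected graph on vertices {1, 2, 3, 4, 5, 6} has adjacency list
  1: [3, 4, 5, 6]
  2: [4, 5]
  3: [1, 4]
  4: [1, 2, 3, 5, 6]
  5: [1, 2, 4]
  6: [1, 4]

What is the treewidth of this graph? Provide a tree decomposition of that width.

Treewidth 2.
One optimal decomposition is:
Bags: B1 = {1, 4, 6}  B2 = {1, 3, 4}  B3 = {1, 4, 5}  B4 = {2, 4, 5}
Tree: B1–B2, B1–B3, B3–B4

Every bag has size at most 3, so the width is 3 − 1 = 2 and tw(G) ≤ 2. On the other hand G contains the 3-clique {1, 3, 4}. A clique must lie in a single bag of any decomposition, so no decomposition can have width below 2. Combining the bounds, tw(G) = 2.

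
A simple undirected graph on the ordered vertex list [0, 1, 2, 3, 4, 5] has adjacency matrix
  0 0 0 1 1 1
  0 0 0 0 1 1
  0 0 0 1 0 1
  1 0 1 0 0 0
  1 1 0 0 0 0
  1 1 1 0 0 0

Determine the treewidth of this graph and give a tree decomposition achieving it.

Treewidth 2.
One optimal decomposition is:
Bags: B1 = {2, 3, 5}  B2 = {0, 3, 5}  B3 = {0, 1, 5}  B4 = {0, 1, 4}
Tree: B1–B2, B2–B3, B3–B4

The largest bag has 3 vertices, giving width 2; this decomposition certifies tw(G) ≤ 2. The edges 2–3–0–5–2 form a cycle, so G is not a tree and its treewidth is at least 2. Therefore the treewidth is 2.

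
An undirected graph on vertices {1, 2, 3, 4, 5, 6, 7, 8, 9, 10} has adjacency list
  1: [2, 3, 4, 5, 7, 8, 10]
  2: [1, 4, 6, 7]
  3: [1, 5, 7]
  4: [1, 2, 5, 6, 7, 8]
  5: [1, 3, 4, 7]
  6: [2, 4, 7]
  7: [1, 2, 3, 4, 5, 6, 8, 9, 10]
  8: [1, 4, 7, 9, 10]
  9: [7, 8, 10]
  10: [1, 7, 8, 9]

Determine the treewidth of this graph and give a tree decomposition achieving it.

Every bag has size at most 4, so the width is 4 − 1 = 3 and tw(G) ≤ 3. Conversely, {1, 7, 8, 10} is a clique of size 4, and the vertices of any clique must share a bag in every tree decomposition; so some bag has ≥ 4 vertices and tw(G) ≥ 3. Combining the bounds, tw(G) = 3.

Treewidth 3.
Bags: B1 = {1, 4, 7, 8}  B2 = {1, 7, 8, 10}  B3 = {1, 2, 4, 7}  B4 = {2, 4, 6, 7}  B5 = {1, 4, 5, 7}  B6 = {1, 3, 5, 7}  B7 = {7, 8, 9, 10}
Tree: B1–B2, B1–B3, B3–B4, B1–B5, B5–B6, B2–B7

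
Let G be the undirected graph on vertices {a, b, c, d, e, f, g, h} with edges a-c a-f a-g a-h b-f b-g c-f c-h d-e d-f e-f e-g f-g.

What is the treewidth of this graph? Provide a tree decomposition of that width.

Each bag holds 3 vertices, so the decomposition has width 2, which upper-bounds the treewidth. On the other hand G contains the 3-clique {a, c, h}. A clique must lie in a single bag of any decomposition, so no decomposition can have width below 2. Therefore the treewidth is 2.

Treewidth 2.
Bags: B1 = {a, c, f}  B2 = {a, f, g}  B3 = {e, f, g}  B4 = {d, e, f}  B5 = {a, c, h}  B6 = {b, f, g}
Tree: B1–B2, B2–B3, B3–B4, B1–B5, B3–B6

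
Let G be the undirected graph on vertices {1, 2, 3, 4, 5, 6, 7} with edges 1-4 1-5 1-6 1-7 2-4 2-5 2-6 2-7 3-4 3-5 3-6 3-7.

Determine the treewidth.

A width-3 tree decomposition is:
Bags: B1 = {1, 2, 3, 4}  B2 = {1, 2, 3, 5}  B3 = {1, 2, 3, 7}  B4 = {1, 2, 3, 6}
Tree: B1–B2, B2–B3, B3–B4
Each bag holds 4 vertices, so the decomposition has width 3, which upper-bounds the treewidth. For the lower bound: the 4 vertex sets {3,4}, {2,5}, {1}, {7} are disjoint, each induces a connected subgraph, and every pair is joined by at least one edge of G. Contracting each set to a single vertex therefore yields K_{4} as a minor, and since treewidth is minor-monotone, tw(G) ≥ tw(K_{4}) = 3. Combining the bounds, tw(G) = 3.

3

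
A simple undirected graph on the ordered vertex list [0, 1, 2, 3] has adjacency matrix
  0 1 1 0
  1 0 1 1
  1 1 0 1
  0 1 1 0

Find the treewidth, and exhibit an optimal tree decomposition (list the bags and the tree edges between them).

Every bag has size at most 3, so the width is 3 − 1 = 2 and tw(G) ≤ 2. Conversely, {0, 1, 2} is a clique of size 3, and the vertices of any clique must share a bag in every tree decomposition; so some bag has ≥ 3 vertices and tw(G) ≥ 2. The upper and lower bounds meet at 2, so that is the treewidth.

Treewidth 2.
One optimal decomposition is:
Bags: B1 = {0, 1, 2}  B2 = {1, 2, 3}
Tree: B1–B2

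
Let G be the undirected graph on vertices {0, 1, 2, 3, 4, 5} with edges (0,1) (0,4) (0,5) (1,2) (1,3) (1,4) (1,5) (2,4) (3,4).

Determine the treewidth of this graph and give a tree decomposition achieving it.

Treewidth 2.
One such decomposition:
Bags: B1 = {1, 2, 4}  B2 = {0, 1, 4}  B3 = {0, 1, 5}  B4 = {1, 3, 4}
Tree: B1–B2, B2–B3, B2–B4

Every bag has size at most 3, so the width is 3 − 1 = 2 and tw(G) ≤ 2. For the lower bound, the 3 vertices {0, 1, 4} are pairwise adjacent, and any tree decomposition puts a clique entirely inside one bag — forcing width ≥ 2. Combining the bounds, tw(G) = 2.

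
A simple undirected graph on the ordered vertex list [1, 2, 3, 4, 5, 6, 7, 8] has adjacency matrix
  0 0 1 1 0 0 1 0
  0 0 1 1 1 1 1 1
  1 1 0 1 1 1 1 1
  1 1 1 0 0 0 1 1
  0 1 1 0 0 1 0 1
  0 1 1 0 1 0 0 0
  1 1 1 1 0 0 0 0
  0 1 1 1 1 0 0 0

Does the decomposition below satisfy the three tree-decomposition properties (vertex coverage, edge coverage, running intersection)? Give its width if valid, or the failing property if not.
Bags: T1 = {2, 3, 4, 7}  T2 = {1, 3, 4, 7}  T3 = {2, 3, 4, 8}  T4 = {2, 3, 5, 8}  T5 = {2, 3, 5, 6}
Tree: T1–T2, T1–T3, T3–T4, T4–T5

Yes; width 3.

Every vertex of G appears in some bag (union = {1, 2, 3, 4, 5, 6, 7, 8}); every edge is covered by a bag; and for each vertex v the set of bags containing v is connected in the bag tree. The decomposition is therefore valid. The largest bag has 4 vertices, so the width is 3.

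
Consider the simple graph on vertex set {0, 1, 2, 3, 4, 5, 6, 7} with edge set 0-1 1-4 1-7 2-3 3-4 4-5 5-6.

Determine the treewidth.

1

A width-1 tree decomposition is:
Bags: B1 = {3, 4}  B2 = {4, 5}  B3 = {1, 4}  B4 = {2, 3}  B5 = {5, 6}  B6 = {0, 1}  B7 = {1, 7}
Tree: B1–B2, B1–B3, B1–B4, B2–B5, B3–B6, B6–B7
Each bag holds 2 vertices, so the decomposition has width 1, which upper-bounds the treewidth. Any graph with an edge has treewidth ≥ 1, and G has the edge 3–4. The upper and lower bounds meet at 1, so that is the treewidth.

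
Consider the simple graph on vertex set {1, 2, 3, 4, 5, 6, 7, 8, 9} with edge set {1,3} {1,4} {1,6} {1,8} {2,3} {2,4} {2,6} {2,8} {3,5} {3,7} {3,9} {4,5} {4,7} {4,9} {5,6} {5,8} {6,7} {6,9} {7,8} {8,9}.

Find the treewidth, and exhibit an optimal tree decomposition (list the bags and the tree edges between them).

Treewidth 4.
One such decomposition:
Bags: B1 = {1, 3, 4, 6, 8}  B2 = {2, 3, 4, 6, 8}  B3 = {3, 4, 6, 7, 8}  B4 = {3, 4, 5, 6, 8}  B5 = {3, 4, 6, 8, 9}
Tree: B1–B2, B2–B3, B3–B4, B4–B5

Each bag holds 5 vertices, so the decomposition has width 4, which upper-bounds the treewidth. For the lower bound: the 5 vertex sets {1,3}, {2,6}, {7,8}, {4}, {5} are disjoint, each induces a connected subgraph, and every pair is joined by at least one edge of G. Contracting each set to a single vertex therefore yields K_{5} as a minor, and since treewidth is minor-monotone, tw(G) ≥ tw(K_{5}) = 4. Therefore the treewidth is 4.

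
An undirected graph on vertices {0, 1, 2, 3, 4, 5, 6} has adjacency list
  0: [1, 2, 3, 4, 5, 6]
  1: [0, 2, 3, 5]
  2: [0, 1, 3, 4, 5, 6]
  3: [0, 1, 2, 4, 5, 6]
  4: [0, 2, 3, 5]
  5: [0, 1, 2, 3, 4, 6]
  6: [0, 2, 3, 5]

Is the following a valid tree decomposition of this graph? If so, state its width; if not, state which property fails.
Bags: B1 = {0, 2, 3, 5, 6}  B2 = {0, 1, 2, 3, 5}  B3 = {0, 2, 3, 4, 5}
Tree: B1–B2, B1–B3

Yes; width 4.

Checking the three conditions: (i) the bags cover all of {0, 1, 2, 3, 4, 5, 6}; (ii) for each edge, some bag contains both endpoints; (iii) the bags containing any fixed vertex form a subtree. All hold, so the decomposition is valid with width 5 − 1 = 4.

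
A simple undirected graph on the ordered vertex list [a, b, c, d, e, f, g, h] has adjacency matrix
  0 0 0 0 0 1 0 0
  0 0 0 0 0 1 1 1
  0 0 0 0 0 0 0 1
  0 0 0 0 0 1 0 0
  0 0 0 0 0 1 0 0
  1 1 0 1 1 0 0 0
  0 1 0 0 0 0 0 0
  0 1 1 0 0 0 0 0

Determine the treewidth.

1

A width-1 tree decomposition is:
Bags: B1 = {b, f}  B2 = {b, h}  B3 = {a, f}  B4 = {b, g}  B5 = {d, f}  B6 = {c, h}  B7 = {e, f}
Tree: B1–B2, B1–B3, B1–B4, B1–B5, B2–B6, B3–B7
Every bag has size at most 2, so the width is 2 − 1 = 1 and tw(G) ≤ 1. Since G has at least one edge (e.g. b–f), it is not an edgeless graph, so tw(G) ≥ 1. Therefore the treewidth is 1.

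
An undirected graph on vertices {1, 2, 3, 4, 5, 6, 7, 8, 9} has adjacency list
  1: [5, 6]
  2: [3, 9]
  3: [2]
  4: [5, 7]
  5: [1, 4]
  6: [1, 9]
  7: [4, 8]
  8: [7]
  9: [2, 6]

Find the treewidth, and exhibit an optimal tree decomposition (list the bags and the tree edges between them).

The largest bag has 2 vertices, giving width 1; this decomposition certifies tw(G) ≤ 1. Since G has at least one edge (e.g. 3–2), it is not an edgeless graph, so tw(G) ≥ 1. The upper and lower bounds meet at 1, so that is the treewidth.

Treewidth 1.
Bags: B1 = {2, 3}  B2 = {2, 9}  B3 = {6, 9}  B4 = {1, 6}  B5 = {1, 5}  B6 = {4, 5}  B7 = {4, 7}  B8 = {7, 8}
Tree: B1–B2, B2–B3, B3–B4, B4–B5, B5–B6, B6–B7, B7–B8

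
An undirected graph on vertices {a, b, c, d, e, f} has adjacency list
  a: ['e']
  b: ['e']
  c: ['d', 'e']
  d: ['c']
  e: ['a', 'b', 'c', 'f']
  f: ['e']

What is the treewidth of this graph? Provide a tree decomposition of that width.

Treewidth 1.
Bags: B1 = {a, e}  B2 = {b, e}  B3 = {c, e}  B4 = {e, f}  B5 = {c, d}
Tree: B1–B2, B2–B3, B2–B4, B3–B5

Every bag has size at most 2, so the width is 2 − 1 = 1 and tw(G) ≤ 1. Any graph with an edge has treewidth ≥ 1, and G has the edge a–e. Therefore the treewidth is 1.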